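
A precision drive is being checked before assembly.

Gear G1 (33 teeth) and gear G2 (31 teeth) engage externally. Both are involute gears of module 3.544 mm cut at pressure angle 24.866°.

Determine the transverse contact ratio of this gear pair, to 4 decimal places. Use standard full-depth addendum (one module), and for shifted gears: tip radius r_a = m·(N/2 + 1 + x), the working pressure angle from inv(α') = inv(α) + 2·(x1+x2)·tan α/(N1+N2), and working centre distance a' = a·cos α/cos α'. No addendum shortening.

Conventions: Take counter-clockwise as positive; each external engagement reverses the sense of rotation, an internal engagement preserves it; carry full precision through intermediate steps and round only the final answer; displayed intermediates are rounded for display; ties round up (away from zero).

single-mesh involute tooth geometry (33T engaging 31T at module 3.544)
base radii: r_b1 = 53.054907, r_b2 = 49.839458
tip radii: r_a1 = 62.020000, r_a2 = 58.476000
no profile shift: α' = α, a' = a
action lengths: √(r_a1²−r_b1²) = 32.119422, √(r_a2²−r_b2²) = 30.585471
base pitch p_b = π·m·cos α = 10.101631
CR = (32.119422 + 30.585471 − 113.408000·sin 24.86600°)/10.101631 = 1.486603
contact ratio ≈ 1.4866

1.4866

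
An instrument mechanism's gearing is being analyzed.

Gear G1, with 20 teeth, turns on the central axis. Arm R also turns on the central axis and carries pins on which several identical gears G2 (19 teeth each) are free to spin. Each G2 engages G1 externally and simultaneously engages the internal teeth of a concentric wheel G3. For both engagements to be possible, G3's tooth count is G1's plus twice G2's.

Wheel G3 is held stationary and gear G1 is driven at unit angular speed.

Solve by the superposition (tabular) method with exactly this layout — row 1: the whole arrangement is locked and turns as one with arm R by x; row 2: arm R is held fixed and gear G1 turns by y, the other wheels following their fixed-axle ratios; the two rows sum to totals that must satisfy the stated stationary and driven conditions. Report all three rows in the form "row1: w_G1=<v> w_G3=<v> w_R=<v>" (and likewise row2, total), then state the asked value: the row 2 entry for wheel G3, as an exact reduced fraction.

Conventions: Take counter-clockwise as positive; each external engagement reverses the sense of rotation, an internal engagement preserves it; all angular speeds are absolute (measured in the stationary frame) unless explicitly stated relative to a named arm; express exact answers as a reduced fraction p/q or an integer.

recognized (axles ride arm R): planetary set, 20/19/58 teeth
row 1 (train locked, turned with arm): all members turn x
superposition row 2 [arm held]: sun y, ring −(20/58)·y, arm 0
boundary: total ω_ring = x − (20/58)·y = 0 and total ω_sun = x + y = 1  ⇒  y = 29/39, x = 10/39
row 2 ring = −(20/58)·29/39 = -10/39
totals (row 1 + row 2): sun 10/39 + 29/39 = 1, ring 10/39 + (-10/39) = 0, arm 10/39 + 0 = 10/39
asked cell (row2, ring) = -10/39

row1: w_G1=10/39 w_G3=10/39 w_R=10/39
row2: w_G1=29/39 w_G3=-10/39 w_R=0
total: w_G1=1 w_G3=0 w_R=10/39
asked value: -10/39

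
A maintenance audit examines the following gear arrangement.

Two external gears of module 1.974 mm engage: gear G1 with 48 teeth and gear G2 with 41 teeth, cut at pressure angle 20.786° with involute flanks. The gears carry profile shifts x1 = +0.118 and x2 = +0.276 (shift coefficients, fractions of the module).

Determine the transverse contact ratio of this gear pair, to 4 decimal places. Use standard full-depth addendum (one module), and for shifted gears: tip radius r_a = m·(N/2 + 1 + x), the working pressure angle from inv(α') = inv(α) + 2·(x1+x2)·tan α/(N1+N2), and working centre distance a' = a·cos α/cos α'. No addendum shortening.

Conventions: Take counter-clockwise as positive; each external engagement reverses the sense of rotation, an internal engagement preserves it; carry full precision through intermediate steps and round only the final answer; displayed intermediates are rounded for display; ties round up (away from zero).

1.6297

class = single-mesh tooth geometry [involute pair 48T × 41T, m = 1.974]
base radii: r_b1 = 44.292411, r_b2 = 37.833101
tip radii: r_a1 = 49.582932, r_a2 = 42.985824
inv(α') = inv(20.786°) + 2·(+0.118+0.276)·tan α/(48+41) = 0.02016147  ⇒  α' = 22.03772°
a' = a·cos α / cos α' = 87.8430·cos 20.786°/cos 22.03772° = 88.598804
action lengths: √(r_a1²−r_b1²) = 22.285634, √(r_a2²−r_b2²) = 20.406802
base pitch p_b = π·m·cos α = 5.797863
CR = (22.285634 + 20.406802 − 88.598804·sin 22.03772°)/5.797863 = 1.629680
contact ratio ≈ 1.6297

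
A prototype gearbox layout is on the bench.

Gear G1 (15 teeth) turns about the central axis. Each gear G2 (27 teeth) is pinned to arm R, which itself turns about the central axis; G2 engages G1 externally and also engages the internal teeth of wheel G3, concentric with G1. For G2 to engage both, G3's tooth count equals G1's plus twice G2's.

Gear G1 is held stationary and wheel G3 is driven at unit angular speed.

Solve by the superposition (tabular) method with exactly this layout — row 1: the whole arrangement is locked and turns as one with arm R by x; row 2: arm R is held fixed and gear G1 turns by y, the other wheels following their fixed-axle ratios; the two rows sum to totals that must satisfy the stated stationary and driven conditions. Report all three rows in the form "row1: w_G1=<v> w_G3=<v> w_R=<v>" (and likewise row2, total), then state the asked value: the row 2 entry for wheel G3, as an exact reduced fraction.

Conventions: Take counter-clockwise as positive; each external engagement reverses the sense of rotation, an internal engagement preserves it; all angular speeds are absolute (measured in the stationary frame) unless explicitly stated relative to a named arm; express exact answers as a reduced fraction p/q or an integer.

planetary set (15T centre, 27T on arm, 69T internal) — Willis relation
superposition row 1 [locked train]: every member turns x
row 2: sun turns y, ring = −(15/69)·y, arm 0
boundary: total ω_sun = x + y = 0 and total ω_ring = x − (15/69)·y = 1  ⇒  y = -23/28, x = 23/28
row 2 ring = −(15/69)·(-23/28) = 5/28
totals (row 1 + row 2): sun 23/28 + (-23/28) = 0, ring 23/28 + 5/28 = 1, arm 23/28 + 0 = 23/28
asked cell (row2, ring) = 5/28

row1: w_G1=23/28 w_G3=23/28 w_R=23/28
row2: w_G1=-23/28 w_G3=5/28 w_R=0
total: w_G1=0 w_G3=1 w_R=23/28
asked value: 5/28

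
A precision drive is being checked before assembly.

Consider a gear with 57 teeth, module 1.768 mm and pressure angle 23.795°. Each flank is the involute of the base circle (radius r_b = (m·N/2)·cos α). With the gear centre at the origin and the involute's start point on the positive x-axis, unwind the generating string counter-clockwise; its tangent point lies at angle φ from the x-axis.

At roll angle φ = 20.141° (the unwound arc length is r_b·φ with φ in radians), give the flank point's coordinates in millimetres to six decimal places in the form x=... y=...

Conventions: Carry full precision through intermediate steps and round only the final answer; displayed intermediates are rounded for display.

x=48.865970 y=0.659362

single-mesh involute tooth geometry (57T wheel at module 1.768)
pitch radius r_p = m·N/2 = 1.768·57/2 = 50.388000
base radius r_b = r_p·cos α = 50.388000·cos 23.795° = 46.104762
roll angle φ = 20.141° = 0.35152676 rad
x = r_b·(cos φ + φ·sin φ) = 48.865970
y = r_b·(sin φ − φ·cos φ) = 0.659362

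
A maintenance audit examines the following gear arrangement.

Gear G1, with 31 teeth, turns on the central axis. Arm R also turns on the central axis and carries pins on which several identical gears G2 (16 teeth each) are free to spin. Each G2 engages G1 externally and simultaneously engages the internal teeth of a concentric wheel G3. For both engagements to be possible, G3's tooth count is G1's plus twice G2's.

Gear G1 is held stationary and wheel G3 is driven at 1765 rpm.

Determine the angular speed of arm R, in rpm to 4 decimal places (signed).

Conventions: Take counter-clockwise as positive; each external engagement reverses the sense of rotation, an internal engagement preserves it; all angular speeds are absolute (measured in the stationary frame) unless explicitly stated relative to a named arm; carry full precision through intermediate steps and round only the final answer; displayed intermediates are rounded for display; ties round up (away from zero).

class = planetary set [G3 = 31+2·16 = 63; Willis about the carrier]
normalise by the input: solve with ω_ring = 1, then scale by 1765 rpm
ring teeth: 31 + 2·16 = 63
31(ω_sun−ω_arm) = −63(ω_ring−ω_arm),  ω_sun = 0, ω_ring = 1
31(0−ω_arm) = −63(1−ω_arm)  ⇒  94·ω_arm = 63  ⇒  ω_arm = 63/94
scale: ω_arm = 63/94 × 1765 rpm = +1182.9255 rpm

+1182.9255 rpm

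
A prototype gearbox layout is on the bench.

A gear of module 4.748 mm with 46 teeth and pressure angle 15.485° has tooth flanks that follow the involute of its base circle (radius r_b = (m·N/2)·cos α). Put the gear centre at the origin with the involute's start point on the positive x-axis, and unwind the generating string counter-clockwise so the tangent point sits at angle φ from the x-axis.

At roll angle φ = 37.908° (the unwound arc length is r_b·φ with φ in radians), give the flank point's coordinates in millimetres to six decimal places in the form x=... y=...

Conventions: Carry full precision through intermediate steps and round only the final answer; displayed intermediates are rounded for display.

class = single-mesh tooth geometry [base-circle involute, m = 4.748, 46T]
pitch radius r_p = m·N/2 = 4.748·46/2 = 109.204000
base radius r_b = r_p·cos α = 109.204000·cos 15.485° = 105.239937
roll angle φ = 37.908° = 0.66161941 rad
x = r_b·(cos φ + φ·sin φ) = 125.813735
y = r_b·(sin φ − φ·cos φ) = 9.721936

x=125.813735 y=9.721936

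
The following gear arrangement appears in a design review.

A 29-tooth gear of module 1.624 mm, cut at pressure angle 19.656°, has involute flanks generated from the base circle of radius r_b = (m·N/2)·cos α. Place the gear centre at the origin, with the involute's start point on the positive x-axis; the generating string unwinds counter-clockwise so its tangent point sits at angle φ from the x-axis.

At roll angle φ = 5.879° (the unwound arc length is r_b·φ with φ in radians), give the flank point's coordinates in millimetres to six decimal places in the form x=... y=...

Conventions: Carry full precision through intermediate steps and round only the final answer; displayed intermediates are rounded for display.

x=22.292269 y=0.007977

topology: single-mesh involute geometry — m = 1.624, N = 29
pitch radius r_p = m·N/2 = 1.624·29/2 = 23.548000
base radius r_b = r_p·cos α = 23.548000·cos 19.656° = 22.175838
roll angle φ = 5.879° = 0.10260791 rad
x = r_b·(cos φ + φ·sin φ) = 22.292269
y = r_b·(sin φ − φ·cos φ) = 0.007977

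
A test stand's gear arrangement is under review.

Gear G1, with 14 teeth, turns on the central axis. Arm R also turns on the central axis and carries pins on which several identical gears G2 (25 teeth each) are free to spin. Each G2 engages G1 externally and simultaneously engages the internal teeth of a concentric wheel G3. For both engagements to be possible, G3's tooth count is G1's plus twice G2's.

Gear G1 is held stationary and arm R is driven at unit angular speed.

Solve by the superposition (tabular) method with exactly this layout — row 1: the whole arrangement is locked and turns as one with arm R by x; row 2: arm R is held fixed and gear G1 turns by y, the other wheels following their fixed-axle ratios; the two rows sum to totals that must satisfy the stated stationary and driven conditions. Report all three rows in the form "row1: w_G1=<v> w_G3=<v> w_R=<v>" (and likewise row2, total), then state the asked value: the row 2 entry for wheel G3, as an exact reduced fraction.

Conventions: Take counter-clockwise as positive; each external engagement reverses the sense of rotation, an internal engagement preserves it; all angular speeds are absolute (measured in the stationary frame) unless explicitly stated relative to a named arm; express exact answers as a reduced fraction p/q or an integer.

row1: w_G1=1 w_G3=1 w_R=1
row2: w_G1=-1 w_G3=7/32 w_R=0
total: w_G1=0 w_G3=39/32 w_R=1
asked value: 7/32

recognized (axles ride arm R): planetary set, 14/25/64 teeth
row 1 (train locked, turned with arm): all members turn x
row 2: sun turns y, ring = −(14/64)·y, arm 0
boundary: total ω_sun = x + y = 0 and total ω_arm = x = 1  ⇒  y = -1, x = 1
row 2 ring = −(14/64)·(-1) = 7/32
totals (row 1 + row 2): sun 1 + (-1) = 0, ring 1 + 7/32 = 39/32, arm 1 + 0 = 1
asked cell (row2, ring) = 7/32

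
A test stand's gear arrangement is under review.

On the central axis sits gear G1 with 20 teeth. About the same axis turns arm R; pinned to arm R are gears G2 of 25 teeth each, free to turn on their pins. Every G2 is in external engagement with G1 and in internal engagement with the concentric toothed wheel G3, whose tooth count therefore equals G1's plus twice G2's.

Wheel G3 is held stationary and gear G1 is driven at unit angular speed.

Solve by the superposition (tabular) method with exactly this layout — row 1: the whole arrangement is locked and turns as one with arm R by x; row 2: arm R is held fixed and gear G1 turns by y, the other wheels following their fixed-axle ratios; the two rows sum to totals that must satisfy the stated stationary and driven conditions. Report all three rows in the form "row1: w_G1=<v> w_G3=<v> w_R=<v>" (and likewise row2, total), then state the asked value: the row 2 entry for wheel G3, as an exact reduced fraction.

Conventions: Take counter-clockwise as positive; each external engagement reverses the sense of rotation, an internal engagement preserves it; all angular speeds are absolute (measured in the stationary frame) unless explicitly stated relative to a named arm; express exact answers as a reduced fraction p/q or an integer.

row1: w_G1=2/9 w_G3=2/9 w_R=2/9
row2: w_G1=7/9 w_G3=-2/9 w_R=0
total: w_G1=1 w_G3=0 w_R=2/9
asked value: -2/9

topology: planetary set — G1 20T / G2 25T / G3 70T, arm = carrier (Willis)
row 1 — lock + rotate with arm: ω_sun = ω_ring = ω_arm = x
row 2: sun turns y, ring = −(20/70)·y, arm 0
boundary: total ω_ring = x − (20/70)·y = 0 and total ω_sun = x + y = 1  ⇒  y = 7/9, x = 2/9
row 2 ring = −(20/70)·7/9 = -2/9
totals (row 1 + row 2): sun 2/9 + 7/9 = 1, ring 2/9 + (-2/9) = 0, arm 2/9 + 0 = 2/9
asked cell (row2, ring) = -2/9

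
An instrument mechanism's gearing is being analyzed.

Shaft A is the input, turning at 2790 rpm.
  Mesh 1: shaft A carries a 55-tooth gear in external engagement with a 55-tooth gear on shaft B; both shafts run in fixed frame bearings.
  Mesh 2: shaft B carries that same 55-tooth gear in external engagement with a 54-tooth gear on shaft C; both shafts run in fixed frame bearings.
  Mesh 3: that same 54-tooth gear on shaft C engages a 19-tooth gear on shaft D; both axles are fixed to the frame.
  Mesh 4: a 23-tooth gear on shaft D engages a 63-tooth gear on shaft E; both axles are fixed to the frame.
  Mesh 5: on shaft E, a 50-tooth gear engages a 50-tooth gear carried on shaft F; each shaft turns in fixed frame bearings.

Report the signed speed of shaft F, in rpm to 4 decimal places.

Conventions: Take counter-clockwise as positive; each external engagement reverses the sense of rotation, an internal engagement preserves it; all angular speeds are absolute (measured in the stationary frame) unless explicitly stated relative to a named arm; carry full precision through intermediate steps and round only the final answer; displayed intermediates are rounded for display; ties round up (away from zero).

-2948.4962 rpm

5-mesh fixed-axis compound train (all bearings frame-fixed)
mesh 1 [55T→55T]: ω = 2790.0000×55/55 = 2790.0000 rpm, sense flips to −
mesh 2 [55T→54T]: ω = 2790.0000×55/54 = 2841.6667 rpm, sense flips to +
mesh 3 [54T→19T]: ω = 2841.6667×54/19 = 8076.3158 rpm, sense flips to −
mesh 4 [23T→63T]: ω = 8076.3158×23/63 = 2948.4962 rpm, sense flips to +
mesh 5 [50T→50T]: ω = 2948.4962×50/50 = 2948.4962 rpm, sense flips to −
signed output speed = -2948.4962 rpm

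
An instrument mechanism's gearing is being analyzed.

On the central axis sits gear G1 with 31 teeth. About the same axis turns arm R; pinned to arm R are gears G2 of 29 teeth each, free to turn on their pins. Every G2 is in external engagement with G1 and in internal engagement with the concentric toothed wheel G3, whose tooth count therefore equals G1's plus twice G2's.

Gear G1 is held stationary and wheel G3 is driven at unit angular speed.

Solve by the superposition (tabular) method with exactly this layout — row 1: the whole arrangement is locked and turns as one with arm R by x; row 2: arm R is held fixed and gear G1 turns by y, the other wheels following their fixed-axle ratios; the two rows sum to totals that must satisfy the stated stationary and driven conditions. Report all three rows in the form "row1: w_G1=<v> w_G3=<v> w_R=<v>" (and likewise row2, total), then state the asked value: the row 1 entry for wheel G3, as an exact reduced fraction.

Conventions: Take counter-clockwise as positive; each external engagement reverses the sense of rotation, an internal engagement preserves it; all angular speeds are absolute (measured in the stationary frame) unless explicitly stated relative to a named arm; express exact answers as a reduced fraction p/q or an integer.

planetary set (31T centre, 29T on arm, 89T internal) — Willis relation
row 1: whole set turns with the arm by x
superposition row 2 [arm held]: sun y, ring −(31/89)·y, arm 0
boundary: total ω_sun = x + y = 0 and total ω_ring = x − (31/89)·y = 1  ⇒  y = -89/120, x = 89/120
row 2 ring = −(31/89)·(-89/120) = 31/120
totals (row 1 + row 2): sun 89/120 + (-89/120) = 0, ring 89/120 + 31/120 = 1, arm 89/120 + 0 = 89/120
asked cell (row1, ring) = 89/120

row1: w_G1=89/120 w_G3=89/120 w_R=89/120
row2: w_G1=-89/120 w_G3=31/120 w_R=0
total: w_G1=0 w_G3=1 w_R=89/120
asked value: 89/120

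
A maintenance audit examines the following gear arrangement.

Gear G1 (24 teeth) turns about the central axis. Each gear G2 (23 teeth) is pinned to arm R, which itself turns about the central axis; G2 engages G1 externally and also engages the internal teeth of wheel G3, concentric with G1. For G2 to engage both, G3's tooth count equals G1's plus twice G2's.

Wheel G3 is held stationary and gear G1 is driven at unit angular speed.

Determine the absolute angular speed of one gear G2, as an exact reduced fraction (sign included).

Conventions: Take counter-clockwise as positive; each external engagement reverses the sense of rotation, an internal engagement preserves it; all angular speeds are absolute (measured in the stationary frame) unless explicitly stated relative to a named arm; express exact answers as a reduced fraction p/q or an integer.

planetary set (24T centre, 23T on arm, 70T internal) — Willis relation
ring teeth: 24 + 2·23 = 70
24(ω_sun−ω_arm) = −70(ω_ring−ω_arm),  ω_ring = 0, ω_sun = 1
24(1−ω_arm) = −70(0−ω_arm)  ⇒  94·ω_arm = 24  ⇒  ω_arm = 12/47
sun–planet mesh: 24·(1−12/47) = −23·(ω_p−ω_arm)  ⇒  ω_p−ω_arm = -840/1081
ω_p = 12/47 − 840/1081 = -12/23
exact speed ratio = -12/23

-12/23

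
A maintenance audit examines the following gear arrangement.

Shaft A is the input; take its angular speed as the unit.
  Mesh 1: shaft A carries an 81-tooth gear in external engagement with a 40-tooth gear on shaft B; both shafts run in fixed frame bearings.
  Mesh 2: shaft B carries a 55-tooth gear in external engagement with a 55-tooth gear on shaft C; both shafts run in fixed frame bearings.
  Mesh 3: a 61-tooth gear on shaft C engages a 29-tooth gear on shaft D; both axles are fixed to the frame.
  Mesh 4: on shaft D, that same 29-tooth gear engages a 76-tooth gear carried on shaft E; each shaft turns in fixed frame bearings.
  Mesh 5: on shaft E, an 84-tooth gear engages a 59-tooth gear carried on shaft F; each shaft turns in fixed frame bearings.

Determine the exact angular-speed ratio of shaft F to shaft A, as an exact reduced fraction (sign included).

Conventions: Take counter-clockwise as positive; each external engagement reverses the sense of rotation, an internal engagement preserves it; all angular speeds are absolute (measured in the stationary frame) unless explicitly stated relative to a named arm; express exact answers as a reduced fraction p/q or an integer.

class = fixed-axis compound train [5 meshes; 5 ratios multiply, 5 sense flips]
mesh 1 [81T→40T]: running ratio 81/40, sense −
mesh 2 [55T→55T]: running ratio 81/40, sense +
mesh 3 [61T→29T]: running ratio 4941/1160, sense −
mesh 4 [29T→76T]: running ratio 4941/3040, sense +
mesh 5 [84T→59T]: running ratio 103761/44840, sense −
ω_out/ω_in = -103761/44840

-103761/44840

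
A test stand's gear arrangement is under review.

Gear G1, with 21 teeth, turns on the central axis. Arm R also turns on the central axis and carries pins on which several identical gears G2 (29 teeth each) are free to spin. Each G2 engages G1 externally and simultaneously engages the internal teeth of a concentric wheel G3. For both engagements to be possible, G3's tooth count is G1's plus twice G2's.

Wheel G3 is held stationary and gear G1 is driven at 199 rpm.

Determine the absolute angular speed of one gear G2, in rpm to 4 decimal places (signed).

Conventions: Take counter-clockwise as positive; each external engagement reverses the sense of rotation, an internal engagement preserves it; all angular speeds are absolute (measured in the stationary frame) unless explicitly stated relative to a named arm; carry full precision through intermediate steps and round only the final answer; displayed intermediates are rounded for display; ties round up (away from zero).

-72.0517 rpm

planetary set (21T centre, 29T on arm, 79T internal) — Willis relation
normalise by the input: solve with ω_sun = 1, then scale by 199 rpm
ring teeth: 21 + 2·29 = 79
21(ω_sun−ω_arm) = −79(ω_ring−ω_arm),  ω_ring = 0, ω_sun = 1
21(1−ω_arm) = −79(0−ω_arm)  ⇒  100·ω_arm = 21  ⇒  ω_arm = 21/100
sun–planet mesh: 21·(1−21/100) = −29·(ω_p−ω_arm)  ⇒  ω_p−ω_arm = -1659/2900
ω_p = 21/100 − 1659/2900 = -21/58
scale: ω_p = -21/58 × 199 rpm = -72.0517 rpm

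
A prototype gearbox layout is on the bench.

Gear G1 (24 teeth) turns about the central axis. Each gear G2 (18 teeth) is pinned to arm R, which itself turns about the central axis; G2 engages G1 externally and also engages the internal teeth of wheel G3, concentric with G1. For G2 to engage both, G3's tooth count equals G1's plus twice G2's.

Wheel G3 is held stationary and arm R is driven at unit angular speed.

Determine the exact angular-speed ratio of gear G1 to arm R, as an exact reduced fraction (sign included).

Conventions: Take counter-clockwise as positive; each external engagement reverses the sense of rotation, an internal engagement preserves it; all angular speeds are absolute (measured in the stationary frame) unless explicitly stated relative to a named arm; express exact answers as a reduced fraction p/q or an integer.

recognized (axles ride arm R): planetary set, 24/18/60 teeth
ring teeth: 24 + 2·18 = 60
24(ω_sun−ω_arm) = −60(ω_ring−ω_arm),  ω_ring = 0, ω_arm = 1
ω_sun = 1 − (60/24)(0−1) = 7/2
ω_out/ω_in = 7/2

7/2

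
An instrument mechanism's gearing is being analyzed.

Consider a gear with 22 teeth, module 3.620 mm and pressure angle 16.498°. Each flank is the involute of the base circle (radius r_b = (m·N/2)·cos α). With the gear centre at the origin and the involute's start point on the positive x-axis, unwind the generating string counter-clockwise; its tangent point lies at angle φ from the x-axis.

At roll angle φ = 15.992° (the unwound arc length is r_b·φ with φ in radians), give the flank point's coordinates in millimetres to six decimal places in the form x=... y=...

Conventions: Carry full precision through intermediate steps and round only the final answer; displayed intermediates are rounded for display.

x=39.638969 y=0.274584

topology: single-mesh involute geometry — m = 3.620, N = 22
pitch radius r_p = m·N/2 = 3.620·22/2 = 39.820000
base radius r_b = r_p·cos α = 39.820000·cos 16.498° = 38.180597
roll angle φ = 15.992° = 0.27911305 rad
x = r_b·(cos φ + φ·sin φ) = 39.638969
y = r_b·(sin φ − φ·cos φ) = 0.274584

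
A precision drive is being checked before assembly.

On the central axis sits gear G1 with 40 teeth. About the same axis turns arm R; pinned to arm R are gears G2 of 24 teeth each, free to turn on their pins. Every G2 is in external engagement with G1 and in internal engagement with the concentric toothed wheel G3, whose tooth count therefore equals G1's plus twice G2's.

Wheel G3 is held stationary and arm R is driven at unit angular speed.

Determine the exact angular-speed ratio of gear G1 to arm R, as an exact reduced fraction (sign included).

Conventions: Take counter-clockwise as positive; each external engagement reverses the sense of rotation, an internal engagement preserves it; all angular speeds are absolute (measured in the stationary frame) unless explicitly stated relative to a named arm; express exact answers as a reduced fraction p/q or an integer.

class = planetary set [G3 = 40+2·24 = 88; Willis about the carrier]
ring teeth: 40 + 2·24 = 88
40(ω_sun−ω_arm) = −88(ω_ring−ω_arm),  ω_ring = 0, ω_arm = 1
ω_sun = 1 − (88/40)(0−1) = 16/5
ω_out/ω_in = 16/5

16/5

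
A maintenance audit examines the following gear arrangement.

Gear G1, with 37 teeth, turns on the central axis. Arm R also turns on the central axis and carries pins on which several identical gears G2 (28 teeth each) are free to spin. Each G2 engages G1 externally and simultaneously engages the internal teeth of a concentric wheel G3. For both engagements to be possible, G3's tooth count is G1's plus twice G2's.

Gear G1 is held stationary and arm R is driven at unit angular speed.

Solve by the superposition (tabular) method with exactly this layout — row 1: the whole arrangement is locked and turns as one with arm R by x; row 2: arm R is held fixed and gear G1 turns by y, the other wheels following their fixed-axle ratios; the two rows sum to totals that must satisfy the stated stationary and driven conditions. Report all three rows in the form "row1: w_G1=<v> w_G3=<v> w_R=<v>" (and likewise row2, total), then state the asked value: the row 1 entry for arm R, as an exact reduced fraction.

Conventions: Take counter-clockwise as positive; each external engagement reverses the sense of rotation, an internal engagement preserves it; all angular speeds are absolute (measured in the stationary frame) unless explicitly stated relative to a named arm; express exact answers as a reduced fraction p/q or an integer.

row1: w_G1=1 w_G3=1 w_R=1
row2: w_G1=-1 w_G3=37/93 w_R=0
total: w_G1=0 w_G3=130/93 w_R=1
asked value: 1

topology: planetary set — G1 37T / G2 28T / G3 93T, arm = carrier (Willis)
row 1: whole set turns with the arm by x
row 2 — arm fixed, fixed-axis ratios: sun y, ring −(37/93)·y, arm 0
boundary: total ω_sun = x + y = 0 and total ω_arm = x = 1  ⇒  y = -1, x = 1
row 2 ring = −(37/93)·(-1) = 37/93
totals (row 1 + row 2): sun 1 + (-1) = 0, ring 1 + 37/93 = 130/93, arm 1 + 0 = 1
asked cell (row1, arm) = 1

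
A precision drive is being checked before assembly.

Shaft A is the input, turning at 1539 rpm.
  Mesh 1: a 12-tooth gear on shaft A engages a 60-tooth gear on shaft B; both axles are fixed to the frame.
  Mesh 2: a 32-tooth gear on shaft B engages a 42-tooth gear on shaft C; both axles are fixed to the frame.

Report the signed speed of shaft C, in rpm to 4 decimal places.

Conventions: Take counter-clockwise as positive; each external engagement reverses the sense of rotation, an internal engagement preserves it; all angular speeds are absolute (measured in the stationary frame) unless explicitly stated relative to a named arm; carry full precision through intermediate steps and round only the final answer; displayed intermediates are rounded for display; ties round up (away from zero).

recognized (3 fixed axles, 2 meshes): fixed-axis compound train
mesh 1 [12T→60T]: ω = 1539.0000×12/60 = 307.8000 rpm, sense flips to −
mesh 2 [32T→42T]: ω = 307.8000×32/42 = 234.5143 rpm, sense flips to +
signed output speed = +234.5143 rpm

+234.5143 rpm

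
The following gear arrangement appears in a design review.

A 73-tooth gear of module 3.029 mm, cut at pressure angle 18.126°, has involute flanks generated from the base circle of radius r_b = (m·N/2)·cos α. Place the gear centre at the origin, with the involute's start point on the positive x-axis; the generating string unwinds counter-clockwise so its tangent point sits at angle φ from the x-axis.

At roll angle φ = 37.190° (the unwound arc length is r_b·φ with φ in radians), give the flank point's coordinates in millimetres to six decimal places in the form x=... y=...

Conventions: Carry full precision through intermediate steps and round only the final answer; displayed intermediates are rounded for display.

topology: single-mesh involute geometry — m = 3.029, N = 73
pitch radius r_p = m·N/2 = 3.029·73/2 = 110.558500
base radius r_b = r_p·cos α = 110.558500·cos 18.126° = 105.071996
roll angle φ = 37.190° = 0.64908795 rad
x = r_b·(cos φ + φ·sin φ) = 124.928837
y = r_b·(sin φ − φ·cos φ) = 9.180522

x=124.928837 y=9.180522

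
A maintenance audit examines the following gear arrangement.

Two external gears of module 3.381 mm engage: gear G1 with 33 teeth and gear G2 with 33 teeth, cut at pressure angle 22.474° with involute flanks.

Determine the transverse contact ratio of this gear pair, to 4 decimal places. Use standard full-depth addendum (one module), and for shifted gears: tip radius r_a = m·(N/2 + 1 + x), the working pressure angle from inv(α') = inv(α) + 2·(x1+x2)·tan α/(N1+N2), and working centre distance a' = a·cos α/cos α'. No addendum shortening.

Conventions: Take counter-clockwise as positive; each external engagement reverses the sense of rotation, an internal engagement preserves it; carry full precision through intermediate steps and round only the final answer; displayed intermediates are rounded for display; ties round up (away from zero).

single-mesh involute tooth geometry (33T engaging 33T at module 3.381)
base radii: r_b1 = 51.549688, r_b2 = 51.549688
tip radii: r_a1 = 59.167500, r_a2 = 59.167500
no profile shift: α' = α, a' = a
action lengths: √(r_a1²−r_b1²) = 29.041741, √(r_a2²−r_b2²) = 29.041741
base pitch p_b = π·m·cos α = 9.815038
CR = (29.041741 + 29.041741 − 111.573000·sin 22.47400°)/9.815038 = 1.572396
contact ratio ≈ 1.5724

1.5724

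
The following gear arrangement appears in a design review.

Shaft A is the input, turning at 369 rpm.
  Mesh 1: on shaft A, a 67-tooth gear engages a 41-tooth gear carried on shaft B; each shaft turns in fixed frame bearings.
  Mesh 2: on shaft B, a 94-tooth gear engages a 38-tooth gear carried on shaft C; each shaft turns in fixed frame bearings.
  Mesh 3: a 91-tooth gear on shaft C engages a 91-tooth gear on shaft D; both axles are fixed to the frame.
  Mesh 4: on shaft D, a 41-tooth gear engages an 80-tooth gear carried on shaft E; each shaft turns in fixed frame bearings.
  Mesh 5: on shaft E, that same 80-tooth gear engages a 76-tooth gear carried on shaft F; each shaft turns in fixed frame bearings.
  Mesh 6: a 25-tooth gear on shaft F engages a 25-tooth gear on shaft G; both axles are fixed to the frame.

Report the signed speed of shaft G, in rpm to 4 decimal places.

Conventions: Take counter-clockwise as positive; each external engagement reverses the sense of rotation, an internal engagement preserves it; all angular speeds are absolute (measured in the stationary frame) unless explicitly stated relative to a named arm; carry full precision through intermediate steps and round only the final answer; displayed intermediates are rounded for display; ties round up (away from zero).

6-mesh fixed-axis compound train (all bearings frame-fixed)
mesh 1 [67T→41T]: ω = 369.0000×67/41 = 603.0000 rpm, sense flips to −
mesh 2 [94T→38T]: ω = 603.0000×94/38 = 1491.6316 rpm, sense flips to +
mesh 3 [91T→91T]: ω = 1491.6316×91/91 = 1491.6316 rpm, sense flips to −
mesh 4 [41T→80T]: ω = 1491.6316×41/80 = 764.4612 rpm, sense flips to +
mesh 5 [80T→76T]: ω = 764.4612×80/76 = 804.6960 rpm, sense flips to −
mesh 6 [25T→25T]: ω = 804.6960×25/25 = 804.6960 rpm, sense flips to +
signed output speed = +804.6960 rpm

+804.6960 rpm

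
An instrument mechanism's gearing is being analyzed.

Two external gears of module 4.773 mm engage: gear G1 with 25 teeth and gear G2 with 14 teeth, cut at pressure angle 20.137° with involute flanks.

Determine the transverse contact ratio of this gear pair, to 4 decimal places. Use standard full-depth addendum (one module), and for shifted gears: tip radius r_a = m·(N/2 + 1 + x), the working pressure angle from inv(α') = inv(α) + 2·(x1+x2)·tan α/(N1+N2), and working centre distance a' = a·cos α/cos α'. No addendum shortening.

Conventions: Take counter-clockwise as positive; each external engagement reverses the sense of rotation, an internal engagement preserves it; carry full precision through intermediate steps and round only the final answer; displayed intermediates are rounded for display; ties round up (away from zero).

1.5326

topology: single-mesh involute geometry — m = 4.773, 25T/14T pair
base radii: r_b1 = 56.015458, r_b2 = 31.368657
tip radii: r_a1 = 64.435500, r_a2 = 38.184000
no profile shift: α' = α, a' = a
action lengths: √(r_a1²−r_b1²) = 31.846539, √(r_a2²−r_b2²) = 21.772120
base pitch p_b = π·m·cos α = 14.078220
CR = (31.846539 + 21.772120 − 93.073500·sin 20.13700°)/14.078220 = 1.532624
contact ratio ≈ 1.5326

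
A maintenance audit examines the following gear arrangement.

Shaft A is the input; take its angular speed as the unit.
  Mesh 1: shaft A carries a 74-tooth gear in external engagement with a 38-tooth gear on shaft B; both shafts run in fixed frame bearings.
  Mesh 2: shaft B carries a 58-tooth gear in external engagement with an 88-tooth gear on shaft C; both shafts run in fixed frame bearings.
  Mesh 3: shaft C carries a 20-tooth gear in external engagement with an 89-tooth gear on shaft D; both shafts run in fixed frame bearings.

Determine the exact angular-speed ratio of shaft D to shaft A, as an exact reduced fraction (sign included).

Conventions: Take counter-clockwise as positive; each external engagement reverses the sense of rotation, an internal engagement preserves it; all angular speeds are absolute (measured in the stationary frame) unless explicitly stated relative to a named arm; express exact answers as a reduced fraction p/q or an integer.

class = fixed-axis compound train [3 meshes; 3 ratios multiply, 3 sense flips]
mesh 1 [74T→38T]: running ratio 37/19, sense −
mesh 2 [58T→88T]: running ratio 1073/836, sense +
mesh 3 [20T→89T]: running ratio 5365/18601, sense −
ω_out/ω_in = -5365/18601

-5365/18601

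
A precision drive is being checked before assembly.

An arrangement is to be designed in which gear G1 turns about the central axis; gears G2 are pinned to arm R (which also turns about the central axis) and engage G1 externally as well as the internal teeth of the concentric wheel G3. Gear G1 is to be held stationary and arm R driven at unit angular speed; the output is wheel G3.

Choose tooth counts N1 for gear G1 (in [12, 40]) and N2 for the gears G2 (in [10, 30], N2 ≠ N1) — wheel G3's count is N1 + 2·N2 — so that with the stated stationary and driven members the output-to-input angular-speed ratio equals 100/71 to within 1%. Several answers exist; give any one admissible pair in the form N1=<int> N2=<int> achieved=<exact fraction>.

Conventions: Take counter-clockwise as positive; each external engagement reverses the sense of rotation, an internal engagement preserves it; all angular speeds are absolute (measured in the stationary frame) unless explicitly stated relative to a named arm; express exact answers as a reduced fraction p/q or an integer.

class = planetary set [ratio 100/71 wanted; Willis about the carrier]
Willis with ω_sun = 0: ω_ring/ω_arm = (N1+N3)/N3; set equal to 100/71  ⇒  N3/N1 = 1/(100/71 − 1) = 71/29
N3 = N1 + 2·N2  ⇒  N2/N1 = (N3/N1 − 1)/2 = (71/29 − 1)/2 = 21/29
smallest multiple with N1 ≥ 12 and N2 ≥ 10: k = 1  ⇒  N1 = 1·29 = 29, N2 = 1·21 = 21 (N1 ≤ 40, N2 ≤ 30, N2 ≠ N1 ✓), N3 = 29 + 2·21 = 71
check: (N1+N3)/N3 with N1 = 29, N3 = 71 gives 100/71; |achieved − target| = 0 ≤ 1/71 ✓

N1=29 N2=21 achieved=100/71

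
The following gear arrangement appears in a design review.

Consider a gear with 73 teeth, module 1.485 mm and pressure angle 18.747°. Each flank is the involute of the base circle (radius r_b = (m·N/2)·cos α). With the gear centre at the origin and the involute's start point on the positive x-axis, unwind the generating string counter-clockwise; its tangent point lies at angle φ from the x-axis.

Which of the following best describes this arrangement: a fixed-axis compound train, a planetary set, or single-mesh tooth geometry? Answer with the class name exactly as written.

topology: single-mesh involute geometry — m = 1.485, N = 73
classification: single-mesh tooth geometry

single-mesh tooth geometry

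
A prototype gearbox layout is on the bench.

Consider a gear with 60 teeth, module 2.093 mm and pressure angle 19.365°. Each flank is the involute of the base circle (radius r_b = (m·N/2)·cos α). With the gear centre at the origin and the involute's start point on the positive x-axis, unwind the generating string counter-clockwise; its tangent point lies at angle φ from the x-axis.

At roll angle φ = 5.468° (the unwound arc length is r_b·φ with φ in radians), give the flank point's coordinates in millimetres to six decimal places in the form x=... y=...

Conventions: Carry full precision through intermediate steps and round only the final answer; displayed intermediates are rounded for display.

x=59.506828 y=0.017147

single-mesh involute tooth geometry (60T wheel at module 2.093)
pitch radius r_p = m·N/2 = 2.093·60/2 = 62.790000
base radius r_b = r_p·cos α = 62.790000·cos 19.365° = 59.237680
roll angle φ = 5.468° = 0.09543460 rad
x = r_b·(cos φ + φ·sin φ) = 59.506828
y = r_b·(sin φ − φ·cos φ) = 0.017147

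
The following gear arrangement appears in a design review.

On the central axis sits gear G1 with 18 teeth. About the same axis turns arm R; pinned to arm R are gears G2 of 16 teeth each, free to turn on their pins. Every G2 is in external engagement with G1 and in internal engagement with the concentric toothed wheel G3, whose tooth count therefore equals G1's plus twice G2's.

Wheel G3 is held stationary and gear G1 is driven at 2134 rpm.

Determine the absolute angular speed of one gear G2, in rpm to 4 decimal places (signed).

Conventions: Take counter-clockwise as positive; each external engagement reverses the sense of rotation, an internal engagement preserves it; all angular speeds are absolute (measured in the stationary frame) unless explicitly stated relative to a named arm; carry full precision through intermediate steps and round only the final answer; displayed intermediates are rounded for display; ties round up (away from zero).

-1200.3750 rpm

recognized (axles ride arm R): planetary set, 18/16/50 teeth
normalise by the input: solve with ω_sun = 1, then scale by 2134 rpm
ring teeth: 18 + 2·16 = 50
18(ω_sun−ω_arm) = −50(ω_ring−ω_arm),  ω_ring = 0, ω_sun = 1
18(1−ω_arm) = −50(0−ω_arm)  ⇒  68·ω_arm = 18  ⇒  ω_arm = 9/34
sun–planet mesh: 18·(1−9/34) = −16·(ω_p−ω_arm)  ⇒  ω_p−ω_arm = -225/272
ω_p = 9/34 − 225/272 = -9/16
scale: ω_p = -9/16 × 2134 rpm = -1200.3750 rpm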